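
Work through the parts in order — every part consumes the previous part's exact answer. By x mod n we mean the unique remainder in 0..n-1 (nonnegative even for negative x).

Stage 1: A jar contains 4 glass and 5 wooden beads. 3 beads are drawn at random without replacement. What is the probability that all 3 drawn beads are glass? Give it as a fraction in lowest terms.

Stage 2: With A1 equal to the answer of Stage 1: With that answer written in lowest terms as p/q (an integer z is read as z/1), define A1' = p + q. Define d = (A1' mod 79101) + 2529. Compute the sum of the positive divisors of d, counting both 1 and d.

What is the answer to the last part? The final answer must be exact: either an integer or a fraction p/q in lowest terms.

Stage 1: total draws C(9,3) = 84; favorable C(4,3) = 4; P = 1/21; answer 1/21
Stage 2: A1 = 1/21; threaded value p + q = 22; d = 2551; 2551 is prime, so its only divisors are 1 and 2551; sigma = 1 + 2551 = 2552; answer 2552

2552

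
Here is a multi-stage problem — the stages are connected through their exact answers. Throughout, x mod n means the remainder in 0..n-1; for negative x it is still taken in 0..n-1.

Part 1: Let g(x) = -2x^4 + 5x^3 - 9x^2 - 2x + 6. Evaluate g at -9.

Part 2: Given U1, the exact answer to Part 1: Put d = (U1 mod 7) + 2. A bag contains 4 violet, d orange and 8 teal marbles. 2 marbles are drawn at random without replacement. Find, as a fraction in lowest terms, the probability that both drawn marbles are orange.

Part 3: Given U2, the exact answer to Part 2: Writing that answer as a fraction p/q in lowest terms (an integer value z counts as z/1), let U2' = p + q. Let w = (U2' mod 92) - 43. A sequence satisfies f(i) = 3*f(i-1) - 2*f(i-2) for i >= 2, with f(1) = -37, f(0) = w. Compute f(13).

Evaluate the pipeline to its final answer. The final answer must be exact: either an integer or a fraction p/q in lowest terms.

49103

Part 1: -2*(-9)^4 + 5*(-9)^3 - 9*(-9)^2 - 2*(-9)^1 + 6 = (-13122) + (-3645) + (-729) + (18) + (6) = -17472; answer -17472
Part 2: U1 = -17472; d = 2; total draws C(14,2) = 91; favorable C(2,2) = 1; P = 1/91; answer 1/91
Part 3: U2 = 1/91; threaded value p + q = 92; w = -43; f(2) = 3*(-37) - 2*(-43) = -25; iterating: f(2)=-25, f(3)=-1, f(4)=47, f(5)=143, f(6)=335, f(7)=719, f(8)=1487, f(9)=3023, f(10)=6095, f(11)=12239, f(12)=24527, f(13)=49103; answer 49103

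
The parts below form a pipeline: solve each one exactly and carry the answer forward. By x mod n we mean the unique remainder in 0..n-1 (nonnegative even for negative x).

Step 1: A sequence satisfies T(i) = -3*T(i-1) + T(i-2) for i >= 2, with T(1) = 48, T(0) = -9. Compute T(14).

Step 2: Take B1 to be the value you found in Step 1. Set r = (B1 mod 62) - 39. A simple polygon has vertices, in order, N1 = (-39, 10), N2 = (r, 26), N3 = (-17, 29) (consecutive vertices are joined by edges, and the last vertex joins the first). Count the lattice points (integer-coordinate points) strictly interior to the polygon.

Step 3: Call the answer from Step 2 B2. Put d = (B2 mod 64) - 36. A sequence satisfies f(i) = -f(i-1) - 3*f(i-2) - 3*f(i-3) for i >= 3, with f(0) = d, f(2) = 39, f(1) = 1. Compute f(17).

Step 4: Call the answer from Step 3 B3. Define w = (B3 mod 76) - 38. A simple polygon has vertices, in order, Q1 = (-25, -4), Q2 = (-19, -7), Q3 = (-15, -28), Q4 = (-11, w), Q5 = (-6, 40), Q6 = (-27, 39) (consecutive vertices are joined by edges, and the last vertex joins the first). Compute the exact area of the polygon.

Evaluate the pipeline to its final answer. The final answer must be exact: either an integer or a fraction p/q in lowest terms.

750

Step 1: T(2) = -3*(48) + 1*(-9) = -153; iterating: T(2)=-153, T(3)=507, T(4)=-1674, T(5)=5529, T(6)=-18261, T(7)=60312, T(8)=-199197, T(9)=657903, T(10)=-2172906, T(11)=7176621, T(12)=-23702769, T(13)=78284928, T(14)=-258557553; answer -258557553
Step 2: B1 = -258557553; r = 16; cross terms: (-39*26 - 16*10)=-1174, (16*29 - -17*26)=906, (-17*10 - -39*29)=961; twice the area = |693| = 693; area = 693/2; boundary points = 1 + 3 + 1 = 5; strictly interior points = area - boundary/2 + 1 = 345; answer 345
Step 3: B2 = 345; d = -11; f(3) = -1*(39) - 3*(1) - 3*(-11) = -9; iterating: f(3)=-9, f(4)=-111, f(5)=21, f(6)=339, f(7)=-69, f(8)=-1011, f(9)=201, f(10)=3039, f(11)=-609, f(12)=-9111, f(13)=1821, f(14)=27339, f(15)=-5469, f(16)=-82011, f(17)=16401; answer 16401
Step 4: B3 = 16401; w = 23; cross terms: (-25*-7 - -19*-4)=99, (-19*-28 - -15*-7)=427, (-15*23 - -11*-28)=-653, (-11*40 - -6*23)=-302, (-6*39 - -27*40)=846, (-27*-4 - -25*39)=1083; twice the area = |1500| = 1500; area = 750; answer 750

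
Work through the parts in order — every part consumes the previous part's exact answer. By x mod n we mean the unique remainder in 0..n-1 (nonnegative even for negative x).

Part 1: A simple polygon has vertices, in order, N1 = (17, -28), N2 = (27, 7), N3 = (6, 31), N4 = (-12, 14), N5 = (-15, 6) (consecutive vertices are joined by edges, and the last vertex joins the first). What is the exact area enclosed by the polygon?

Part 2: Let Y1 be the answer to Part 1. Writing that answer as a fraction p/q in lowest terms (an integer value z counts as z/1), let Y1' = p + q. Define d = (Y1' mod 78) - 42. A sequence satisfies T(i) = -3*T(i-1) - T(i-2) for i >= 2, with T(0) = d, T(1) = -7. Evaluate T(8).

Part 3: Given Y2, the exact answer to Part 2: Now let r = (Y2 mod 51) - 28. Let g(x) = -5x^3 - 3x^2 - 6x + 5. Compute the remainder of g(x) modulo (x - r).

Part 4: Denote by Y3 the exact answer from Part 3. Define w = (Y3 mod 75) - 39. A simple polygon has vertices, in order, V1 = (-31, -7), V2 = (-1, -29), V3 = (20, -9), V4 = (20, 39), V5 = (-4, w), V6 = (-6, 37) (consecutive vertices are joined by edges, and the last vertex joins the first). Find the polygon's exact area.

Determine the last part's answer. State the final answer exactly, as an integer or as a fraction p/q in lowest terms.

Part 1: cross terms: (17*7 - 27*-28)=875, (27*31 - 6*7)=795, (6*14 - -12*31)=456, (-12*6 - -15*14)=138, (-15*-28 - 17*6)=318; twice the area = |2582| = 2582; area = 1291; answer 1291
Part 2: Y1 = 1291; threaded value p + q = 1292; d = 2; T(2) = -3*(-7) - 1*(2) = 19; iterating: T(2)=19, T(3)=-50, T(4)=131, T(5)=-343, T(6)=898, T(7)=-2351, T(8)=6155; answer 6155
Part 3: Y2 = 6155; r = 7; remainder = value at the root: -5*(7)^3 - 3*(7)^2 - 6*(7)^1 + 5 = (-1715) + (-147) + (-42) + (5) = -1899; answer -1899
Part 4: Y3 = -1899; w = 12; cross terms: (-31*-29 - -1*-7)=892, (-1*-9 - 20*-29)=589, (20*39 - 20*-9)=960, (20*12 - -4*39)=396, (-4*37 - -6*12)=-76, (-6*-7 - -31*37)=1189; twice the area = |3950| = 3950; area = 1975; answer 1975

1975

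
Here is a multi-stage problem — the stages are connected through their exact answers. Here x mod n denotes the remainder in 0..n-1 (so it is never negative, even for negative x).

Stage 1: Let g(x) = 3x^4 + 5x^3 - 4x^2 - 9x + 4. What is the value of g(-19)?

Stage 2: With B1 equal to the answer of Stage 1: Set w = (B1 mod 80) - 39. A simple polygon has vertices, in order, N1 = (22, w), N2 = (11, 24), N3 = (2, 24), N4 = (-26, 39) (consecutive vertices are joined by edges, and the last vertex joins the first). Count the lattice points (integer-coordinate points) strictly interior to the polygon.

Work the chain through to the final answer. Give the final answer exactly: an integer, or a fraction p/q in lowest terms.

Stage 1: 3*(-19)^4 + 5*(-19)^3 - 4*(-19)^2 - 9*(-19)^1 + 4 = (390963) + (-34295) + (-1444) + (171) + (4) = 355399; answer 355399
Stage 2: B1 = 355399; w = 0; cross terms: (22*24 - 11*0)=528, (11*24 - 2*24)=216, (2*39 - -26*24)=702, (-26*0 - 22*39)=-858; twice the area = |588| = 588; area = 294; boundary points = 1 + 9 + 1 + 3 = 14; strictly interior points = area - boundary/2 + 1 = 288; answer 288

288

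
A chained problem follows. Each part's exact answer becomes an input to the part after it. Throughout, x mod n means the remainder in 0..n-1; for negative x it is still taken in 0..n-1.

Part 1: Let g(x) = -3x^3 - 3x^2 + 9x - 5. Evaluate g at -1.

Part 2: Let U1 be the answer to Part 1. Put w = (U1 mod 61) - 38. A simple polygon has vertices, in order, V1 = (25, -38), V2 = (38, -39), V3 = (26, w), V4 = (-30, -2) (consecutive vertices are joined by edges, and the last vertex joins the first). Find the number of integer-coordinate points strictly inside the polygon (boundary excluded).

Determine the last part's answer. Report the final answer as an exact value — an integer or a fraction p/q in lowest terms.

1610

Part 1: -3*(-1)^3 - 3*(-1)^2 + 9*(-1)^1 - 5 = (3) + (-3) + (-9) + (-5) = -14; answer -14
Part 2: U1 = -14; w = 9; cross terms: (25*-39 - 38*-38)=469, (38*9 - 26*-39)=1356, (26*-2 - -30*9)=218, (-30*-38 - 25*-2)=1190; twice the area = |3233| = 3233; area = 3233/2; boundary points = 1 + 12 + 1 + 1 = 15; strictly interior points = area - boundary/2 + 1 = 1610; answer 1610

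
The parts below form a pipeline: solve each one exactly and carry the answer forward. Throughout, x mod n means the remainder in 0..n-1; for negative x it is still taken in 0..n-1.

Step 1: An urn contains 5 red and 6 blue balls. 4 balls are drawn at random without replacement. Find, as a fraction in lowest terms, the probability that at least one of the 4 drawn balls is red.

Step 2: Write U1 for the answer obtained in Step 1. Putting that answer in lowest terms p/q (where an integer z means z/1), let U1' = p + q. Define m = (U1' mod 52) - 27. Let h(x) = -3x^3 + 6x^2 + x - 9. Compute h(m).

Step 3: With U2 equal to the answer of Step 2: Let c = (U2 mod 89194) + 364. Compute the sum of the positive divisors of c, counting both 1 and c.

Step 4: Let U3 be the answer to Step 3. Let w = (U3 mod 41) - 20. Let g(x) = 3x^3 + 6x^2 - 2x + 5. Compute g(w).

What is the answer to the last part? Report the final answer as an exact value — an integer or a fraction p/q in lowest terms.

-210

Step 1: total draws C(11,4) = 330; complement C(6,4) = 15; favorable 330 - 15 = 315; P = 21/22; answer 21/22
Step 2: U1 = 21/22; threaded value p + q = 43; m = 16; -3*(16)^3 + 6*(16)^2 + 1*(16)^1 - 9 = (-12288) + (1536) + (16) + (-9) = -10745; answer -10745
Step 3: U2 = -10745; c = 78813; 78813 = 3^4 * 7 * 139; sigma = (1 + 3 + 9 + 27 + 81) * (1 + 7) * (1 + 139) = 121 * 8 * 140 = 135520; answer 135520
Step 4: U3 = 135520; w = -5; 3*(-5)^3 + 6*(-5)^2 - 2*(-5)^1 + 5 = (-375) + (150) + (10) + (5) = -210; answer -210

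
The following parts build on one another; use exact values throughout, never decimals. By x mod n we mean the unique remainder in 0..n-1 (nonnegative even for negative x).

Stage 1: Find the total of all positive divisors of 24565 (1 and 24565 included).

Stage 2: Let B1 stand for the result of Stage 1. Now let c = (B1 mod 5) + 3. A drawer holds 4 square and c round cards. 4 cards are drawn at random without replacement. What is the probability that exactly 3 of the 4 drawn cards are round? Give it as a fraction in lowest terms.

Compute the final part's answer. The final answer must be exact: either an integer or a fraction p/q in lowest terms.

Stage 1: 24565 = 5 * 17^3; sigma = (1 + 5) * (1 + 17 + 289 + 4913) = 6 * 5220 = 31320; answer 31320
Stage 2: B1 = 31320; c = 3; total draws C(7,4) = 35; favorable C(3,3)*C(4,1) = 4; P = 4/35; answer 4/35

4/35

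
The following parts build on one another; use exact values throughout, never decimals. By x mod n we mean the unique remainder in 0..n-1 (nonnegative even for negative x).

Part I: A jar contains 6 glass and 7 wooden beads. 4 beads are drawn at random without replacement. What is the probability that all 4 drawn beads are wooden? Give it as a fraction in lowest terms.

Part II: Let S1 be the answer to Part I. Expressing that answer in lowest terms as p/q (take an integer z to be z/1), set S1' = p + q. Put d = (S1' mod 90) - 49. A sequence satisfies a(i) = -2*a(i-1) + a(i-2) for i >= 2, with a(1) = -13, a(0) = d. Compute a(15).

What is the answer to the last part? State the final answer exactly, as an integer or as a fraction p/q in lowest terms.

Part I: total draws C(13,4) = 715; favorable C(7,4) = 35; P = 7/143; answer 7/143
Part II: S1 = 7/143; threaded value p + q = 150; d = 11; a(2) = -2*(-13) + 1*(11) = 37; iterating: a(2)=37, a(3)=-87, a(4)=211, a(5)=-509, a(6)=1229, a(7)=-2967, a(8)=7163, a(9)=-17293, a(10)=41749, a(11)=-100791, a(12)=243331, a(13)=-587453, a(14)=1418237, a(15)=-3423927; answer -3423927

-3423927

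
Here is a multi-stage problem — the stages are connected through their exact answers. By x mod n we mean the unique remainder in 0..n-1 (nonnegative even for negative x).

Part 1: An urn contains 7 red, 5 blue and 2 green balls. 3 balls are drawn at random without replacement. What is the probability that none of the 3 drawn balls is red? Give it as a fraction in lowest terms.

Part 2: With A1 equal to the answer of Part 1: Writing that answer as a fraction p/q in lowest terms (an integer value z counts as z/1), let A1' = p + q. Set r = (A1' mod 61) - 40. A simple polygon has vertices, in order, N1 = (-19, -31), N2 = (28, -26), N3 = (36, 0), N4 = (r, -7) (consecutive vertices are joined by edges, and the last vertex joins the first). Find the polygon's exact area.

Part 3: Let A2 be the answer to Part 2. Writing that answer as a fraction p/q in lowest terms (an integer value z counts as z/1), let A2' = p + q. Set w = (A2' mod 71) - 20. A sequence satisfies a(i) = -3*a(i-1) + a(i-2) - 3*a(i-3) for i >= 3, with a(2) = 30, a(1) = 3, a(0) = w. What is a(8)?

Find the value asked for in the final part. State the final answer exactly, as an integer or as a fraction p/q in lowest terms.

91731

Part 1: total draws C(14,3) = 364; favorable C(7,3) = 35; P = 5/52; answer 5/52
Part 2: A1 = 5/52; threaded value p + q = 57; r = 17; cross terms: (-19*-26 - 28*-31)=1362, (28*0 - 36*-26)=936, (36*-7 - 17*0)=-252, (17*-31 - -19*-7)=-660; twice the area = |1386| = 1386; area = 693; answer 693
Part 3: A2 = 693; threaded value p + q = 694; w = 35; a(3) = -3*(30) + 1*(3) - 3*(35) = -192; iterating: a(3)=-192, a(4)=597, a(5)=-2073, a(6)=7392, a(7)=-26040, a(8)=91731; answer 91731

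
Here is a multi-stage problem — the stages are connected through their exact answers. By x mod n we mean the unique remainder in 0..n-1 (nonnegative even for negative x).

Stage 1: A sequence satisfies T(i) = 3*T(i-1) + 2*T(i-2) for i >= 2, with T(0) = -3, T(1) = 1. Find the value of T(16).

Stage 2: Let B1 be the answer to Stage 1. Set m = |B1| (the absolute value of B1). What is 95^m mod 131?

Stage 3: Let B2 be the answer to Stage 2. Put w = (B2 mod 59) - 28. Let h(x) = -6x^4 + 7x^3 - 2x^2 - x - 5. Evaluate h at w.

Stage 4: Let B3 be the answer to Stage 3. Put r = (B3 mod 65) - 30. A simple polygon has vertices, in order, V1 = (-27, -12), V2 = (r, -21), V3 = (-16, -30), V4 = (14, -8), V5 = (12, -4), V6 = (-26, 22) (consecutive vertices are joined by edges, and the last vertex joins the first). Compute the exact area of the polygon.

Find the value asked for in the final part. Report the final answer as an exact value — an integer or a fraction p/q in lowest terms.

2245/2

Stage 1: T(2) = 3*(1) + 2*(-3) = -3; iterating: T(2)=-3, T(3)=-7, T(4)=-27, T(5)=-95, T(6)=-339, T(7)=-1207, T(8)=-4299, T(9)=-15311, T(10)=-54531, T(11)=-194215, T(12)=-691707, T(13)=-2463551, T(14)=-8774067, T(15)=-31249303, T(16)=-111296043; answer -111296043
Stage 2: B1 = -111296043; m = 111296043; squarings mod 131: 95^1=95, 95^2=117, 95^4=65, 95^8=33, 95^16=41, 95^32=109, 95^64=91, 95^128=28, 95^256=129, 95^512=4, 95^1024=16, 95^2048=125, 95^4096=36, 95^8192=117, 95^16384=65, 95^32768=33, 95^65536=41, 95^131072=109, 95^262144=91, 95^524288=28, 95^1048576=129, 95^2097152=4, 95^4194304=16, 95^8388608=125, 95^16777216=36, 95^33554432=117, 95^67108864=65; 95^111296043 = 95^1 * 95^2 * 95^8 * 95^32 * 95^512 * 95^1024 * 95^2048 * 95^4096 * 95^8192 * 95^131072 * 95^2097152 * 95^8388608 * 95^33554432 * 95^67108864 = 8 (mod 131); answer 8
Stage 3: B2 = 8; w = -20; -6*(-20)^4 + 7*(-20)^3 - 2*(-20)^2 - 1*(-20)^1 - 5 = (-960000) + (-56000) + (-800) + (20) + (-5) = -1016785; answer -1016785
Stage 4: B3 = -1016785; r = -20; cross terms: (-27*-21 - -20*-12)=327, (-20*-30 - -16*-21)=264, (-16*-8 - 14*-30)=548, (14*-4 - 12*-8)=40, (12*22 - -26*-4)=160, (-26*-12 - -27*22)=906; twice the area = |2245| = 2245; area = 2245/2; answer 2245/2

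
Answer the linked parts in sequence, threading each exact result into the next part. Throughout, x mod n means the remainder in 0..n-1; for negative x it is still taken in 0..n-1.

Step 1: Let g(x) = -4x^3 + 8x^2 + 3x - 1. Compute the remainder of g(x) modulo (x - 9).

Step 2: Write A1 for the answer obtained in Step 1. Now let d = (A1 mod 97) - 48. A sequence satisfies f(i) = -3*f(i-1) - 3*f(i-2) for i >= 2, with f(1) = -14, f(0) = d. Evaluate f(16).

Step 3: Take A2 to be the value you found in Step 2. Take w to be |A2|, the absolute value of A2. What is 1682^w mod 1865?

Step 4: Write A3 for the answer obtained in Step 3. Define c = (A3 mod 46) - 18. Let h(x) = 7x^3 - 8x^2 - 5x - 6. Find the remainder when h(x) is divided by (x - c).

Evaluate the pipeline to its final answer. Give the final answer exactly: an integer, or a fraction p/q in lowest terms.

Step 1: remainder = value at the root: -4*(9)^3 + 8*(9)^2 + 3*(9)^1 - 1 = (-2916) + (648) + (27) + (-1) = -2242; answer -2242
Step 2: A1 = -2242; d = 38; f(2) = -3*(-14) - 3*(38) = -72; iterating: f(2)=-72, f(3)=258, f(4)=-558, f(5)=900, f(6)=-1026, f(7)=378, f(8)=1944, f(9)=-6966, f(10)=15066, f(11)=-24300, f(12)=27702, f(13)=-10206, f(14)=-52488, f(15)=188082, f(16)=-406782; answer -406782
Step 3: A2 = -406782; w = 406782; squarings mod 1865: 1682^1=1682, 1682^2=1784, 1682^4=966, 1682^8=656, 1682^16=1386, 1682^32=46, 1682^64=251, 1682^128=1456, 1682^256=1296, 1682^512=1116, 1682^1024=1501, 1682^2048=81, 1682^4096=966, 1682^8192=656, 1682^16384=1386, 1682^32768=46, 1682^65536=251, 1682^131072=1456, 1682^262144=1296; 1682^406782 = 1682^2 * 1682^4 * 1682^8 * 1682^16 * 1682^32 * 1682^64 * 1682^128 * 1682^1024 * 1682^4096 * 1682^8192 * 1682^131072 * 1682^262144 = 1864 (mod 1865); answer 1864
Step 4: A3 = 1864; c = 6; remainder = value at the root: 7*(6)^3 - 8*(6)^2 - 5*(6)^1 - 6 = (1512) + (-288) + (-30) + (-6) = 1188; answer 1188

1188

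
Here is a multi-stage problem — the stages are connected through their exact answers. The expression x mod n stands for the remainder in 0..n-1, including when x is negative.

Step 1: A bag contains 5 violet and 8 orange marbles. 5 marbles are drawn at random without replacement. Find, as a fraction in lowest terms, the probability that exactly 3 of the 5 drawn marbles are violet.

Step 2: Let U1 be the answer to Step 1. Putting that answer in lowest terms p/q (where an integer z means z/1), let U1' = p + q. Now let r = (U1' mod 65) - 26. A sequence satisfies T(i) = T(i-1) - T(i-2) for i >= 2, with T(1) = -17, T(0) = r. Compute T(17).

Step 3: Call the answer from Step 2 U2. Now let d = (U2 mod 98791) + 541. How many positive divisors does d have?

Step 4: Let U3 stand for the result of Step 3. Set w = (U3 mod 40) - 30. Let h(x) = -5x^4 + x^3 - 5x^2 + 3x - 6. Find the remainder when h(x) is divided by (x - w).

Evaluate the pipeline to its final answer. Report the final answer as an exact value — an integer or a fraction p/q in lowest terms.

-6900

Step 1: total draws C(13,5) = 1287; favorable C(5,3)*C(8,2) = 280; P = 280/1287; answer 280/1287
Step 2: U1 = 280/1287; threaded value p + q = 1567; r = -19; T(2) = 1*(-17) - 1*(-19) = 2; iterating: T(2)=2, T(3)=19, T(4)=17, T(5)=-2, T(6)=-19, T(7)=-17, T(8)=2, T(9)=19, T(10)=17, T(11)=-2, T(12)=-19, T(13)=-17, T(14)=2, T(15)=19, T(16)=17, T(17)=-2; answer -2
Step 3: U2 = -2; d = 99330; 99330 = 2 * 3 * 5 * 7 * 11 * 43; number of divisors = (1+1) * (1+1) * (1+1) * (1+1) * (1+1) * (1+1) = 64; answer 64
Step 4: U3 = 64; w = -6; remainder = value at the root: -5*(-6)^4 + 1*(-6)^3 - 5*(-6)^2 + 3*(-6)^1 - 6 = (-6480) + (-216) + (-180) + (-18) + (-6) = -6900; answer -6900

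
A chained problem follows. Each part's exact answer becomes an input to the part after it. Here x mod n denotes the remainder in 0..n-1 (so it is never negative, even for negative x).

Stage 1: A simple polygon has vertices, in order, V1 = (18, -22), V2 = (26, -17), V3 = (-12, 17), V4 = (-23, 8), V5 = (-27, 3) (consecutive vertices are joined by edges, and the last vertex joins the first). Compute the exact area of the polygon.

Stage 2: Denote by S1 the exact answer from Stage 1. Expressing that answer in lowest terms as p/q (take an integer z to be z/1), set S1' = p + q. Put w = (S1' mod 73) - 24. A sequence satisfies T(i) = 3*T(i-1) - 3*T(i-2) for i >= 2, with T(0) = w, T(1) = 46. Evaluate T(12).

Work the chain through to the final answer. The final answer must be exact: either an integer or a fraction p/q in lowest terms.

-7290

Stage 1: cross terms: (18*-17 - 26*-22)=266, (26*17 - -12*-17)=238, (-12*8 - -23*17)=295, (-23*3 - -27*8)=147, (-27*-22 - 18*3)=540; twice the area = |1486| = 1486; area = 743; answer 743
Stage 2: S1 = 743; threaded value p + q = 744; w = -10; T(2) = 3*(46) - 3*(-10) = 168; iterating: T(2)=168, T(3)=366, T(4)=594, T(5)=684, T(6)=270, T(7)=-1242, T(8)=-4536, T(9)=-9882, T(10)=-16038, T(11)=-18468, T(12)=-7290; answer -7290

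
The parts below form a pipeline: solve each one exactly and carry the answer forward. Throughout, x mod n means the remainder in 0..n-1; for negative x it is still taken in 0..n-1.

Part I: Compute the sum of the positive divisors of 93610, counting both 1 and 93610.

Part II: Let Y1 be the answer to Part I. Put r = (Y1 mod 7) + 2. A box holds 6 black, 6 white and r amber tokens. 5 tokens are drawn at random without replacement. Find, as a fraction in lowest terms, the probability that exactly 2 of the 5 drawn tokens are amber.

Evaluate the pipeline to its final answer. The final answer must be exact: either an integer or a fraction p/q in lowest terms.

Part I: 93610 = 2 * 5 * 11 * 23 * 37; sigma = (1 + 2) * (1 + 5) * (1 + 11) * (1 + 23) * (1 + 37) = 3 * 6 * 12 * 24 * 38 = 196992; answer 196992
Part II: Y1 = 196992; r = 7; total draws C(19,5) = 11628; favorable C(7,2)*C(12,3) = 4620; P = 385/969; answer 385/969

385/969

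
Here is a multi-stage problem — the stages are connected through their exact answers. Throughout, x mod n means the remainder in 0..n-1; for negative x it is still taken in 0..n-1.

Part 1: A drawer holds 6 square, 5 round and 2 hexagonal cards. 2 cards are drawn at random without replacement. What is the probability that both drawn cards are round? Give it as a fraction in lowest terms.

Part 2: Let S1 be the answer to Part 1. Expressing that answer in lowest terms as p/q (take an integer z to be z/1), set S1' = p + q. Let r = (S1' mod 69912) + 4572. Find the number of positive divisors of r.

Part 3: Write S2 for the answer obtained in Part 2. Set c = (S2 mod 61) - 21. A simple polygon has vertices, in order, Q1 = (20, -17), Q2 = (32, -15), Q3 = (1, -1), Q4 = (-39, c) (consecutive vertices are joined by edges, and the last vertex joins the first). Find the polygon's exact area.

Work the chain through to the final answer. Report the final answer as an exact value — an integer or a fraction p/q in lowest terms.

549

Part 1: total draws C(13,2) = 78; favorable C(5,2) = 10; P = 5/39; answer 5/39
Part 2: S1 = 5/39; threaded value p + q = 44; r = 4616; 4616 = 2^3 * 577; number of divisors = (3+1) * (1+1) = 8; answer 8
Part 3: S2 = 8; c = -13; cross terms: (20*-15 - 32*-17)=244, (32*-1 - 1*-15)=-17, (1*-13 - -39*-1)=-52, (-39*-17 - 20*-13)=923; twice the area = |1098| = 1098; area = 549; answer 549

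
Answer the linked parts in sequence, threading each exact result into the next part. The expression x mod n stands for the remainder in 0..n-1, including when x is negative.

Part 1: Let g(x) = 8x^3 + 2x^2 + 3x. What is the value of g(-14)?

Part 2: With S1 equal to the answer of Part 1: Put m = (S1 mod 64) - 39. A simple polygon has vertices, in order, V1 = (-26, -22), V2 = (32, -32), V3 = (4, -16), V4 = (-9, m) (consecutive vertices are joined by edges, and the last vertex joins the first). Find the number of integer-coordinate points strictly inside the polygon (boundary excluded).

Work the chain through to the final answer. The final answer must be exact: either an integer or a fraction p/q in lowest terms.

465

Part 1: 8*(-14)^3 + 2*(-14)^2 + 3*(-14)^1 = (-21952) + (392) + (-42) = -21602; answer -21602
Part 2: S1 = -21602; m = -9; cross terms: (-26*-32 - 32*-22)=1536, (32*-16 - 4*-32)=-384, (4*-9 - -9*-16)=-180, (-9*-22 - -26*-9)=-36; twice the area = |936| = 936; area = 468; boundary points = 2 + 4 + 1 + 1 = 8; strictly interior points = area - boundary/2 + 1 = 465; answer 465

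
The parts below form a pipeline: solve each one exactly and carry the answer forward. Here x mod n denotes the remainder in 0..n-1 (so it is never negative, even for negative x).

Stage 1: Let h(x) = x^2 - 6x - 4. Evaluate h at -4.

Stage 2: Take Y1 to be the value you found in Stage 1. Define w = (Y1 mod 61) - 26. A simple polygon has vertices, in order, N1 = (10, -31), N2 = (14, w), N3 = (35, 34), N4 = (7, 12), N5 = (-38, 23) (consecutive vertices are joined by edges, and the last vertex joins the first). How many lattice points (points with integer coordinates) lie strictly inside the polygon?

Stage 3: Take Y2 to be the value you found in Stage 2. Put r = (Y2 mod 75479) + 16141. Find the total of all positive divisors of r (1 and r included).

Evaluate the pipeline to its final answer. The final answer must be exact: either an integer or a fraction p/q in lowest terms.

19824

Stage 1: 1*(-4)^2 - 6*(-4)^1 - 4 = (16) + (24) + (-4) = 36; answer 36
Stage 2: Y1 = 36; w = 10; cross terms: (10*10 - 14*-31)=534, (14*34 - 35*10)=126, (35*12 - 7*34)=182, (7*23 - -38*12)=617, (-38*-31 - 10*23)=948; twice the area = |2407| = 2407; area = 2407/2; boundary points = 1 + 3 + 2 + 1 + 6 = 13; strictly interior points = area - boundary/2 + 1 = 1198; answer 1198
Stage 3: Y2 = 1198; r = 17339; 17339 = 7 * 2477; sigma = (1 + 7) * (1 + 2477) = 8 * 2478 = 19824; answer 19824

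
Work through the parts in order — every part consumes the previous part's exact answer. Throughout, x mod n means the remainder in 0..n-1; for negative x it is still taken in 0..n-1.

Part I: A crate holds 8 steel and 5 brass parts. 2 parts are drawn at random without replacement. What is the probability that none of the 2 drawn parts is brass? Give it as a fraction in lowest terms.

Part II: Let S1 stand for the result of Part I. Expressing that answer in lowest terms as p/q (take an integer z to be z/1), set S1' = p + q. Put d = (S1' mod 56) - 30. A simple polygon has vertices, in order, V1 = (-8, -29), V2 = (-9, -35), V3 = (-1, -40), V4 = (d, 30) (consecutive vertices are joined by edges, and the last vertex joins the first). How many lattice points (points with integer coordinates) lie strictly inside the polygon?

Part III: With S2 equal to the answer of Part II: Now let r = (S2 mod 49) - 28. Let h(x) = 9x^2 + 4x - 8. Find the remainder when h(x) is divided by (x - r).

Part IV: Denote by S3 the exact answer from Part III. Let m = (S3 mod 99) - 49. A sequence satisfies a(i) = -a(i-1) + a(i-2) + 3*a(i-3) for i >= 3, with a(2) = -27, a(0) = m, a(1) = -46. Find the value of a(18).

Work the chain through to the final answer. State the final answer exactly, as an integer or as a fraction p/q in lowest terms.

28941

Part I: total draws C(13,2) = 78; favorable C(8,2) = 28; P = 14/39; answer 14/39
Part II: S1 = 14/39; threaded value p + q = 53; d = 23; cross terms: (-8*-35 - -9*-29)=19, (-9*-40 - -1*-35)=325, (-1*30 - 23*-40)=890, (23*-29 - -8*30)=-427; twice the area = |807| = 807; area = 807/2; boundary points = 1 + 1 + 2 + 1 = 5; strictly interior points = area - boundary/2 + 1 = 402; answer 402
Part III: S2 = 402; r = -18; remainder = value at the root: 9*(-18)^2 + 4*(-18)^1 - 8 = (2916) + (-72) + (-8) = 2836; answer 2836
Part IV: S3 = 2836; m = 15; a(3) = -1*(-27) + 1*(-46) + 3*(15) = 26; iterating: a(3)=26, a(4)=-191, a(5)=136, a(6)=-249, a(7)=-188, a(8)=347, a(9)=-1282, a(10)=1065, a(11)=-1306, a(12)=-1475, a(13)=3364, a(14)=-8757, a(15)=7696, a(16)=-6361, a(17)=-12214, a(18)=28941; answer 28941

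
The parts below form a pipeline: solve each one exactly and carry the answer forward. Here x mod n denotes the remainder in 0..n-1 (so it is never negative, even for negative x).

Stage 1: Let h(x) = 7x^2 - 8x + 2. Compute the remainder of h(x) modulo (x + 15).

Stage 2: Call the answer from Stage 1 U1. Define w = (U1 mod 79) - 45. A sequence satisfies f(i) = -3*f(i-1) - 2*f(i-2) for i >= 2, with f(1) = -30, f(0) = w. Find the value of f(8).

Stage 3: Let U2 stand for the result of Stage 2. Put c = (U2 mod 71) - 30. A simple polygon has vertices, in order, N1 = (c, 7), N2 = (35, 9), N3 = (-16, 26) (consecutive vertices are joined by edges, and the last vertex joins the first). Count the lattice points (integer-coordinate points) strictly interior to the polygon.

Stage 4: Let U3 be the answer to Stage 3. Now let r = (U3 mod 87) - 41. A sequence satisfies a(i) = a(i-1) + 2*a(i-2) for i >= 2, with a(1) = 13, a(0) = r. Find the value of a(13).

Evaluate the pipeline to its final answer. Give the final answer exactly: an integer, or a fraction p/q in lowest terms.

10933

Stage 1: remainder = value at the root: 7*(-15)^2 - 8*(-15)^1 + 2 = (1575) + (120) + (2) = 1697; answer 1697
Stage 2: U1 = 1697; w = -7; f(2) = -3*(-30) - 2*(-7) = 104; iterating: f(2)=104, f(3)=-252, f(4)=548, f(5)=-1140, f(6)=2324, f(7)=-4692, f(8)=9428; answer 9428
Stage 3: U2 = 9428; c = 26; cross terms: (26*9 - 35*7)=-11, (35*26 - -16*9)=1054, (-16*7 - 26*26)=-788; twice the area = |255| = 255; area = 255/2; boundary points = 1 + 17 + 1 = 19; strictly interior points = area - boundary/2 + 1 = 119; answer 119
Stage 4: U3 = 119; r = -9; a(2) = 1*(13) + 2*(-9) = -5; iterating: a(2)=-5, a(3)=21, a(4)=11, a(5)=53, a(6)=75, a(7)=181, a(8)=331, a(9)=693, a(10)=1355, a(11)=2741, a(12)=5451, a(13)=10933; answer 10933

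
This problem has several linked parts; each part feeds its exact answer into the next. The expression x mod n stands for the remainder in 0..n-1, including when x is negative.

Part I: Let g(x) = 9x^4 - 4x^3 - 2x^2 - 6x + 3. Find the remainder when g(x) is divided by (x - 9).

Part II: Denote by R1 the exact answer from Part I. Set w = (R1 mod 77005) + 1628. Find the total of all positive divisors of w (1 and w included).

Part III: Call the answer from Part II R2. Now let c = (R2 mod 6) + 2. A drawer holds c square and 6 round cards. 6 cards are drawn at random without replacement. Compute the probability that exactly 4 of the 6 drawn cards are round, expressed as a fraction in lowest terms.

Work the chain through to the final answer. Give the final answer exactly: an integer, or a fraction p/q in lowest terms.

Part I: remainder = value at the root: 9*(9)^4 - 4*(9)^3 - 2*(9)^2 - 6*(9)^1 + 3 = (59049) + (-2916) + (-162) + (-54) + (3) = 55920; answer 55920
Part II: R1 = 55920; w = 57548; 57548 = 2^2 * 14387; sigma = (1 + 2 + 4) * (1 + 14387) = 7 * 14388 = 100716; answer 100716
Part III: R2 = 100716; c = 2; total draws C(8,6) = 28; favorable C(6,4)*C(2,2) = 15; P = 15/28; answer 15/28

15/28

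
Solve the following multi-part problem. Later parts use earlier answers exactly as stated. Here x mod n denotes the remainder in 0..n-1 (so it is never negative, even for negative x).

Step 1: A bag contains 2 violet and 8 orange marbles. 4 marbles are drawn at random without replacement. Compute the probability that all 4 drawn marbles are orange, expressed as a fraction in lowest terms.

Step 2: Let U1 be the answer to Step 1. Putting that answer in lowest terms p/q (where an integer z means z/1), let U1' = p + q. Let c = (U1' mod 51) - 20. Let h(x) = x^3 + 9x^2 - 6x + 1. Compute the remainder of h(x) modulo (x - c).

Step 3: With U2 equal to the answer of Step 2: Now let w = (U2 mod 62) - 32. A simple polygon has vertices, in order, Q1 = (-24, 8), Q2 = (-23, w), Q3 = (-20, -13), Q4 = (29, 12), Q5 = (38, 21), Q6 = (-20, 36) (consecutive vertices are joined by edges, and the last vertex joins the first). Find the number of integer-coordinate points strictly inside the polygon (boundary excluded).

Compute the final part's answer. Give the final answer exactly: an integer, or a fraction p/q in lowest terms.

Step 1: total draws C(10,4) = 210; favorable C(8,4) = 70; P = 1/3; answer 1/3
Step 2: U1 = 1/3; threaded value p + q = 4; c = -16; remainder = value at the root: 1*(-16)^3 + 9*(-16)^2 - 6*(-16)^1 + 1 = (-4096) + (2304) + (96) + (1) = -1695; answer -1695
Step 3: U2 = -1695; w = 9; cross terms: (-24*9 - -23*8)=-32, (-23*-13 - -20*9)=479, (-20*12 - 29*-13)=137, (29*21 - 38*12)=153, (38*36 - -20*21)=1788, (-20*8 - -24*36)=704; twice the area = |3229| = 3229; area = 3229/2; boundary points = 1 + 1 + 1 + 9 + 1 + 4 = 17; strictly interior points = area - boundary/2 + 1 = 1607; answer 1607

1607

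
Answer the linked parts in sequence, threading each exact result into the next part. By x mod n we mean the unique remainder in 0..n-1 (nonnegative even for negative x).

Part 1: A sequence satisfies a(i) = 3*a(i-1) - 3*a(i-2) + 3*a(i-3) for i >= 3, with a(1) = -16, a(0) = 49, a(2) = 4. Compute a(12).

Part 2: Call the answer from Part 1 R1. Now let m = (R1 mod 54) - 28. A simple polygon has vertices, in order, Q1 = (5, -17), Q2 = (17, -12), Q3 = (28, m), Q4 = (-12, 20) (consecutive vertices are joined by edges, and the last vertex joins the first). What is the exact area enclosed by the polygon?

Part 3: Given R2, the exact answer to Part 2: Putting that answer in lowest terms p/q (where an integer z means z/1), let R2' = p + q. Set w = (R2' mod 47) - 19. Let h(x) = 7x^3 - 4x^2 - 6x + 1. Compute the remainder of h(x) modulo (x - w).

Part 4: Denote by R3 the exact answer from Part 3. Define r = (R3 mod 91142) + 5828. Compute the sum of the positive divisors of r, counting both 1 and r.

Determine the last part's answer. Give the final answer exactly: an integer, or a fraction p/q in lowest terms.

60336

Part 1: a(3) = 3*(4) - 3*(-16) + 3*(49) = 207; iterating: a(3)=207, a(4)=561, a(5)=1074, a(6)=2160, a(7)=4941, a(8)=11565, a(9)=26352, a(10)=59184, a(11)=133191, a(12)=301077; answer 301077
Part 2: R1 = 301077; m = -1; cross terms: (5*-12 - 17*-17)=229, (17*-1 - 28*-12)=319, (28*20 - -12*-1)=548, (-12*-17 - 5*20)=104; twice the area = |1200| = 1200; area = 600; answer 600
Part 3: R2 = 600; threaded value p + q = 601; w = 18; remainder = value at the root: 7*(18)^3 - 4*(18)^2 - 6*(18)^1 + 1 = (40824) + (-1296) + (-108) + (1) = 39421; answer 39421
Part 4: R3 = 39421; r = 45249; 45249 = 3 * 15083; sigma = (1 + 3) * (1 + 15083) = 4 * 15084 = 60336; answer 60336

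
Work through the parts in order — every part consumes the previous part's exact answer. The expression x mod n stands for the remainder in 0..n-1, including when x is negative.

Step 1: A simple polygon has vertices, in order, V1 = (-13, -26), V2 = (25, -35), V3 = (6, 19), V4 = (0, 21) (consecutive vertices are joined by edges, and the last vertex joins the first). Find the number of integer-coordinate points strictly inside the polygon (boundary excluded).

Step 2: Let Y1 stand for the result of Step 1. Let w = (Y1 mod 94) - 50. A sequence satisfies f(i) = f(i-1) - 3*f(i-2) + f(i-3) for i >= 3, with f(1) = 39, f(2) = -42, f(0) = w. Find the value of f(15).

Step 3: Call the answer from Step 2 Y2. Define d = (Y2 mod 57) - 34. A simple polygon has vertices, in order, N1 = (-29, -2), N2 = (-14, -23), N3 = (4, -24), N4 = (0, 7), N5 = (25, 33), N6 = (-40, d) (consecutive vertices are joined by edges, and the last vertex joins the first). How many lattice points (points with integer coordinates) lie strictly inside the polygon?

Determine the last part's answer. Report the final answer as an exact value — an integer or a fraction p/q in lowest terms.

Step 1: cross terms: (-13*-35 - 25*-26)=1105, (25*19 - 6*-35)=685, (6*21 - 0*19)=126, (0*-26 - -13*21)=273; twice the area = |2189| = 2189; area = 2189/2; boundary points = 1 + 1 + 2 + 1 = 5; strictly interior points = area - boundary/2 + 1 = 1093; answer 1093
Step 2: Y1 = 1093; w = 9; f(3) = 1*(-42) - 3*(39) + 1*(9) = -150; iterating: f(3)=-150, f(4)=15, f(5)=423, f(6)=228, f(7)=-1026, f(8)=-1287, f(9)=2019, f(10)=4854, f(11)=-2490, f(12)=-15033, f(13)=-2709, f(14)=39900, f(15)=32994; answer 32994
Step 3: Y2 = 32994; d = 14; cross terms: (-29*-23 - -14*-2)=639, (-14*-24 - 4*-23)=428, (4*7 - 0*-24)=28, (0*33 - 25*7)=-175, (25*14 - -40*33)=1670, (-40*-2 - -29*14)=486; twice the area = |3076| = 3076; area = 1538; boundary points = 3 + 1 + 1 + 1 + 1 + 1 = 8; strictly interior points = area - boundary/2 + 1 = 1535; answer 1535

1535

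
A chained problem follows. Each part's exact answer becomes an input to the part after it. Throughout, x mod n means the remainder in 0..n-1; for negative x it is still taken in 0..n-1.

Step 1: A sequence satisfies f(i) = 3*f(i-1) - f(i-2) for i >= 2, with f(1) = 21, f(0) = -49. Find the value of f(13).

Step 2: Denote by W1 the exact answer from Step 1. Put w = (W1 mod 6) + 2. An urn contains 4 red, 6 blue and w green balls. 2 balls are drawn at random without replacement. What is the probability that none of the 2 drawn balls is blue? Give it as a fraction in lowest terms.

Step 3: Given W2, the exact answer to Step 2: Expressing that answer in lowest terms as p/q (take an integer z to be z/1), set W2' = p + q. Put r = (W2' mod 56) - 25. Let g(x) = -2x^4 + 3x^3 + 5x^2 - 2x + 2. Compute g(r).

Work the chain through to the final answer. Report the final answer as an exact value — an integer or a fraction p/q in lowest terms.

-434190

Step 1: f(2) = 3*(21) - 1*(-49) = 112; iterating: f(2)=112, f(3)=315, f(4)=833, f(5)=2184, f(6)=5719, f(7)=14973, f(8)=39200, f(9)=102627, f(10)=268681, f(11)=703416, f(12)=1841567, f(13)=4821285; answer 4821285
Step 2: W1 = 4821285; w = 5; total draws C(15,2) = 105; favorable C(9,2) = 36; P = 12/35; answer 12/35
Step 3: W2 = 12/35; threaded value p + q = 47; r = 22; -2*(22)^4 + 3*(22)^3 + 5*(22)^2 - 2*(22)^1 + 2 = (-468512) + (31944) + (2420) + (-44) + (2) = -434190; answer -434190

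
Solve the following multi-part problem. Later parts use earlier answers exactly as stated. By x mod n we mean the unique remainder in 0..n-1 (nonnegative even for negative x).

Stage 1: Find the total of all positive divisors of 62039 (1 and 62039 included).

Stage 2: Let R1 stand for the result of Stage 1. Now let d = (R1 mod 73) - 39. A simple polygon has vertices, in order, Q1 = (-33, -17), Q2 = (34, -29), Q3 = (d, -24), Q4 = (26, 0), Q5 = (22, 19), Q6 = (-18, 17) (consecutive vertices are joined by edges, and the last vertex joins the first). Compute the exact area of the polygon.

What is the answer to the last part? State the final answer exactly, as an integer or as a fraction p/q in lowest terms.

2058

Stage 1: 62039 is prime, so its only divisors are 1 and 62039; sigma = 1 + 62039 = 62040; answer 62040
Stage 2: R1 = 62040; d = 24; cross terms: (-33*-29 - 34*-17)=1535, (34*-24 - 24*-29)=-120, (24*0 - 26*-24)=624, (26*19 - 22*0)=494, (22*17 - -18*19)=716, (-18*-17 - -33*17)=867; twice the area = |4116| = 4116; area = 2058; answer 2058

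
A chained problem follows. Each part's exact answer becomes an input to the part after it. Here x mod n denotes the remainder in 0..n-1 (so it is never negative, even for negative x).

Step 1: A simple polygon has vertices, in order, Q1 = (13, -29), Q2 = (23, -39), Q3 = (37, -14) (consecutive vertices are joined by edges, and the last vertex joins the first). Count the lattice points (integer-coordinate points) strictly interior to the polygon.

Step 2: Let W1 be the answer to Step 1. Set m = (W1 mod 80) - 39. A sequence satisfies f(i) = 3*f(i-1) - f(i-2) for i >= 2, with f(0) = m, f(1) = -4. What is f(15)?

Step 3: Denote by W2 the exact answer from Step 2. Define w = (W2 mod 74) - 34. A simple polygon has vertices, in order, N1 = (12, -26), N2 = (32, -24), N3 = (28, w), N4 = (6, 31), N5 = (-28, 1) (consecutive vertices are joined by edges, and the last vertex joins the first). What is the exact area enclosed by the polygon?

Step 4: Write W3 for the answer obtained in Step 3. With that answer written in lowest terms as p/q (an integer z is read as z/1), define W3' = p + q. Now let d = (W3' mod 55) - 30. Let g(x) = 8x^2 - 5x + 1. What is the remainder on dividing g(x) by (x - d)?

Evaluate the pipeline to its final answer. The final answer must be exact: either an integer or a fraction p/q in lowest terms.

Step 1: cross terms: (13*-39 - 23*-29)=160, (23*-14 - 37*-39)=1121, (37*-29 - 13*-14)=-891; twice the area = |390| = 390; area = 195; boundary points = 10 + 1 + 3 = 14; strictly interior points = area - boundary/2 + 1 = 189; answer 189
Step 2: W1 = 189; m = -10; f(2) = 3*(-4) - 1*(-10) = -2; iterating: f(2)=-2, f(3)=-2, f(4)=-4, f(5)=-10, f(6)=-26, f(7)=-68, f(8)=-178, f(9)=-466, f(10)=-1220, f(11)=-3194, f(12)=-8362, f(13)=-21892, f(14)=-57314, f(15)=-150050; answer -150050
Step 3: W2 = -150050; w = -12; cross terms: (12*-24 - 32*-26)=544, (32*-12 - 28*-24)=288, (28*31 - 6*-12)=940, (6*1 - -28*31)=874, (-28*-26 - 12*1)=716; twice the area = |3362| = 3362; area = 1681; answer 1681
Step 4: W3 = 1681; threaded value p + q = 1682; d = 2; remainder = value at the root: 8*(2)^2 - 5*(2)^1 + 1 = (32) + (-10) + (1) = 23; answer 23

23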